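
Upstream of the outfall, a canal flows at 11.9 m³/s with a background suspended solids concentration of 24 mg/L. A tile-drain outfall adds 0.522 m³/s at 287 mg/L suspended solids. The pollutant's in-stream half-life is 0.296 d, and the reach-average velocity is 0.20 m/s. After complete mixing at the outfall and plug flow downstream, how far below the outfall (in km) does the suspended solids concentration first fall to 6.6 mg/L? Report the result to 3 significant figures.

12.3 km

Mass balance: C = (11.90·24.00 + 0.5220·287.0) / 12.42 = 435.4/12.42 = 35.05 mg/L.
Half-life 0.296 d → k = ln 2 / 0.296 = 2.342 d⁻¹.
Set 35.05·exp(−k·t) = 6.6 → t = ln(35.05/6.6)/k = 61610 s = 17.11 h.
Distance = v·t = 0.20·61610 = 12320 m = 12.32 km.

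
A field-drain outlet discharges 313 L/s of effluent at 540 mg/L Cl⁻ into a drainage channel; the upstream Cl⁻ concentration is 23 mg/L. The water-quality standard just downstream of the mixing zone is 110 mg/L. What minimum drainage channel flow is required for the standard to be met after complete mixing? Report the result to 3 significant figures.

Set C_mix = 110: (Q·23.00 + 313.0·540.0) / (Q + 313.0) = 110
→ Q = 313.0·(540.0 − 110)/(110 − 23.00) = 1547 L/s.

1550 L/s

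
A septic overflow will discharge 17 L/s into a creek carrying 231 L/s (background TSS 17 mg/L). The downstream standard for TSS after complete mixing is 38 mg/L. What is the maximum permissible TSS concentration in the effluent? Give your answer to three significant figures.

323 mg/L

At the limit, (Qr·Cr + Qe·Cₑ)/(Qr + Qe) = 38:
Cₑ = (248.0·38 − 231.0·17.00) / 17.00 = 323.4 mg/L.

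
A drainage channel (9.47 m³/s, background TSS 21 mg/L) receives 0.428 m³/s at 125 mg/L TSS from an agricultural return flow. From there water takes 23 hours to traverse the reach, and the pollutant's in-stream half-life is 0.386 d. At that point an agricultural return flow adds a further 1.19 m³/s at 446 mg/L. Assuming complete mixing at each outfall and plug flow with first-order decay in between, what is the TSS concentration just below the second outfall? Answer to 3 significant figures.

51.9 mg/L

Mass balance: C = (9.470·21.00 + 0.4280·125.0) / 9.898 = 252.4/9.898 = 25.50 mg/L; combined flow 9.898 m³/s.
Half-life 0.386 d → k = ln 2 / 0.386 = 1.796 d⁻¹.
First-order decay: C = 25.50·exp(−k·t) = 25.50·0.1789 = 4.562 mg/L.
At the second outfall, C = (9.898·4.562 + 1.190·446.0) / (9.898 + 1.190) = 51.94 mg/L.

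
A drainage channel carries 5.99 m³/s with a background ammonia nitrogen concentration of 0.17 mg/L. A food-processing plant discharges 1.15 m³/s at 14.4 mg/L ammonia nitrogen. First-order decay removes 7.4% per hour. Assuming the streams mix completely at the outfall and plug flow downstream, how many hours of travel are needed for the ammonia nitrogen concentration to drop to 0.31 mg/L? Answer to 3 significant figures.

27.0 h

Conservation of mass: C = (5.990·0.1700 + 1.150·14.40) / 7.140 = 17.58/7.140 = 2.462 mg/L.
7.4%/h lost → k = −ln(1 − 0.074) = 0.07688 h⁻¹.
2.462·exp(−k·t) = 0.31 → t = ln(2.462/0.31)/k = 97030 s = 26.95 h.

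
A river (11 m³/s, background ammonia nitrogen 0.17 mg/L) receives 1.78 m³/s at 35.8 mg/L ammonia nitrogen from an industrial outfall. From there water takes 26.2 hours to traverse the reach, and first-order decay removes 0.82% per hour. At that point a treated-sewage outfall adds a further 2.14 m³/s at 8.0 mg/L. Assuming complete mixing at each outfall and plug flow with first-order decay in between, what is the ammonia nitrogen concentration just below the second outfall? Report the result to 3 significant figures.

Mass balance: C = (11.00·0.1700 + 1.780·35.80) / 12.78 = 65.59/12.78 = 5.133 mg/L; combined flow 12.78 m³/s.
0.82%/h lost → k = −ln(1 − 0.0082) = 0.008234 h⁻¹.
First-order decay: C = 5.133·exp(−k·t) = 5.133·0.8060 = 4.137 mg/L.
At the second outfall, C = (12.78·4.137 + 2.140·8.000) / (12.78 + 2.140) = 4.691 mg/L.

4.69 mg/L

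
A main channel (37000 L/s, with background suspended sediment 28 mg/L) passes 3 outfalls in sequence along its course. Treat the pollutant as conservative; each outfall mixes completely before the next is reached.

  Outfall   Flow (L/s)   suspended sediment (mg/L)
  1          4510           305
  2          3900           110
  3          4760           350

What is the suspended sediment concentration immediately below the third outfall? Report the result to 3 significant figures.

89.8 mg/L

Below outfall 1: Q → 41510 L/s, C = (37000·28.00 + 4510·305.0)/41510 = 58.10 mg/L.
Below outfall 2: Q → 45410 L/s, C = (41510·58.10 + 3900·110.0)/45410 = 62.55 mg/L.
Below outfall 3: Q → 50170 L/s, C = (45410·62.55 + 4760·350.0)/50170 = 89.83 mg/L.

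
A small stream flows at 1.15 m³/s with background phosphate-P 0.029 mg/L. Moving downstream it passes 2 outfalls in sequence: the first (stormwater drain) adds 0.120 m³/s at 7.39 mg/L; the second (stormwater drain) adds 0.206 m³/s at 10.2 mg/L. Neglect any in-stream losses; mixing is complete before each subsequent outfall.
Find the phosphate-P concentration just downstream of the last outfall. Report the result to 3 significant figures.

2.05 mg/L

Below outfall 1: Q → 1.270 m³/s, C = (1.150·0.02900 + 0.1200·7.390)/1.270 = 0.7245 mg/L.
Below outfall 2: Q → 1.476 m³/s, C = (1.270·0.7245 + 0.2060·10.20)/1.476 = 2.047 mg/L.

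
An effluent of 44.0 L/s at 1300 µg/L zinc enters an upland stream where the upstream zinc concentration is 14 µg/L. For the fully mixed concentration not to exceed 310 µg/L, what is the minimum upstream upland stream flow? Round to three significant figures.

Set C_mix = 310: (Q·14.00 + 44.00·1300) / (Q + 44.00) = 310
→ Q = 44.00·(1300 − 310)/(310 − 14.00) = 147.2 L/s.

147 L/s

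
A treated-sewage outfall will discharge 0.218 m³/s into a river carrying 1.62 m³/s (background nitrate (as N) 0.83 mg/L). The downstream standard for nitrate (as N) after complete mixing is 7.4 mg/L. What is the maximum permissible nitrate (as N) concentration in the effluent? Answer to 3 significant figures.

At the limit, (Qr·Cr + Qe·Cₑ)/(Qr + Qe) = 7.4:
Cₑ = (1.838·7.4 − 1.620·0.8300) / 0.2180 = 56.22 mg/L.

56.2 mg/L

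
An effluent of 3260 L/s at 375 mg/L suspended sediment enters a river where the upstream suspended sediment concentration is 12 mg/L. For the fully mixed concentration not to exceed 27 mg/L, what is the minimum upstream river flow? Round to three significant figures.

Set C_mix = 27: (Q·12.00 + 3260·375.0) / (Q + 3260) = 27
→ Q = 3260·(375.0 − 27)/(27 − 12.00) = 75630 L/s.

75600 L/s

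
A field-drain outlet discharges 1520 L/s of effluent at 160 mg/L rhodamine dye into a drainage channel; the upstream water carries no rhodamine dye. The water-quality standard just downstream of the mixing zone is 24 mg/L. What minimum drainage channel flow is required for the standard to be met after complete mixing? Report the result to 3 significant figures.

Set C_mix = 24: (Q·0 + 1520·160.0) / (Q + 1520) = 24
→ Q = 1520·(160.0 − 24)/(24 − 0) = 8613 L/s.

8610 L/s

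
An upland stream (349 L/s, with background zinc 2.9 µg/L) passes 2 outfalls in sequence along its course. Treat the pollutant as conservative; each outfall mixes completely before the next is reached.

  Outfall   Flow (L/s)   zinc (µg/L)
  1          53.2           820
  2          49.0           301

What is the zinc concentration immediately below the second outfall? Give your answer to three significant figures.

132 µg/L

After outfall 1: Q = 349.0 + 53.20 = 402.2 L/s; C = (349.0·2.900 + 53.20·820.0)/402.2 = 111.0 µg/L.
After outfall 2: Q = 402.2 + 49.00 = 451.2 L/s; C = (402.2·111.0 + 49.00·301.0)/451.2 = 131.6 µg/L.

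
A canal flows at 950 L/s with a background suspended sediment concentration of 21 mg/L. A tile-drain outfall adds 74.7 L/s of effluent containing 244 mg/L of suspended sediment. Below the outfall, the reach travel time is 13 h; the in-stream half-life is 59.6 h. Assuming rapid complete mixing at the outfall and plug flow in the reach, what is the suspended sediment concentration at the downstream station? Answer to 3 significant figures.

32.0 mg/L

Mixed concentration C = ΣQC/ΣQ = (950.0·21.00 + 74.70·244.0) / 1025 = 38180/1025 = 37.26 mg/L.
Half-life 59.6 h → k = ln 2 / 59.6 = 0.01163 h⁻¹ = 0.2791 d⁻¹.
Applying C = C₀e^(−kt): 37.26 × 0.8597 = 32.03 mg/L.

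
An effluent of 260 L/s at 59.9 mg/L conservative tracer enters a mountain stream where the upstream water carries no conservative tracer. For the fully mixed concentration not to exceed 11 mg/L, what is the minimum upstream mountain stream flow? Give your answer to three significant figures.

Set C_mix = 11: (Q·0 + 260.0·59.90) / (Q + 260.0) = 11
→ Q = 260.0·(59.90 − 11)/(11 − 0) = 1156 L/s.

1160 L/s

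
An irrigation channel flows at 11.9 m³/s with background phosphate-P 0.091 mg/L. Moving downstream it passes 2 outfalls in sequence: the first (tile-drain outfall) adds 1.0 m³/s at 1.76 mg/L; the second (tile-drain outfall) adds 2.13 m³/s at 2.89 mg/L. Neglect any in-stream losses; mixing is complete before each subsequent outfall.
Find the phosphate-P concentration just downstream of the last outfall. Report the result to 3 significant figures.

Below outfall 1: Q → 12.90 m³/s, C = (11.90·0.09100 + 1.000·1.760)/12.90 = 0.2204 mg/L.
Below outfall 2: Q → 15.03 m³/s, C = (12.90·0.2204 + 2.130·2.890)/15.03 = 0.5987 mg/L.

0.599 mg/L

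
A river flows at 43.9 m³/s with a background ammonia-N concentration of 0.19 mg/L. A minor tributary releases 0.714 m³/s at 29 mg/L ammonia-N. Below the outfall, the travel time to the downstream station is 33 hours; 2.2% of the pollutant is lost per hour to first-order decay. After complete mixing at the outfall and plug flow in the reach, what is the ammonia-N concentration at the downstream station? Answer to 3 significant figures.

Conservation of mass: C = (43.90·0.1900 + 0.7140·29.00) / 44.61 = 29.05/44.61 = 0.6511 mg/L.
2.2%/h lost → k = −ln(1 − 0.022) = 0.02225 h⁻¹.
After decay, C = 0.6511 × e^(−kt) = 0.6511 × 0.4799 = 0.3125 mg/L.

0.312 mg/L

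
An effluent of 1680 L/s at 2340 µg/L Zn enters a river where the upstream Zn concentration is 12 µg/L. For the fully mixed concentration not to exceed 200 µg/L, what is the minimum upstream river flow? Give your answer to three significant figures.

19100 L/s

Set C_mix = 200: (Q·12.00 + 1680·2340) / (Q + 1680) = 200
→ Q = 1680·(2340 − 200)/(200 − 12.00) = 19120 L/s.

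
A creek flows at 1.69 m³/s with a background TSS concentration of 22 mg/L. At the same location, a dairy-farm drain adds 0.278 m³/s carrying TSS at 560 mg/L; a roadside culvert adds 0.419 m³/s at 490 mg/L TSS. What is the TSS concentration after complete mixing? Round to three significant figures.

After mixing, C = (1.690·22.00 + 0.2780·560.0 + 0.4190·490.0) / 2.387 = 398.2/2.387 = 166.8 mg/L.

167 mg/L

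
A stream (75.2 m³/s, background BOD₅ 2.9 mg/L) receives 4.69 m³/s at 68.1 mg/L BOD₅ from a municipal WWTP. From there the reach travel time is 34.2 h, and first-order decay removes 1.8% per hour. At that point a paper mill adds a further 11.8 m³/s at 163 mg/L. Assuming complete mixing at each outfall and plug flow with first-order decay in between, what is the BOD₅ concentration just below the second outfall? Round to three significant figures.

Conservation of mass: C = (75.20·2.900 + 4.690·68.10) / 79.89 = 537.5/79.89 = 6.728 mg/L; combined flow 79.89 m³/s.
1.8%/h lost → k = −ln(1 − 0.018) = 0.01816 h⁻¹.
After decay, C = 6.728 × e^(−kt) = 6.728 × 0.5373 = 3.615 mg/L.
At the second outfall, C = (79.89·3.615 + 11.80·163.0) / (79.89 + 11.80) = 24.13 mg/L.

24.1 mg/L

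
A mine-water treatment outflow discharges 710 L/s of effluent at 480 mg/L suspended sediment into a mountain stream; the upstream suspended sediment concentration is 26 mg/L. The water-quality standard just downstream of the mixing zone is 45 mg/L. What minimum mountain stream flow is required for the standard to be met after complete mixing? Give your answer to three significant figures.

Set C_mix = 45: (Q·26.00 + 710.0·480.0) / (Q + 710.0) = 45
→ Q = 710.0·(480.0 − 45)/(45 − 26.00) = 16260 L/s.

16300 L/s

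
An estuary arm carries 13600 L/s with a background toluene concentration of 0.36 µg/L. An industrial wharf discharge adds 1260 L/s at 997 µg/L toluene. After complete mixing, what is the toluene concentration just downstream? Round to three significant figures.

84.9 µg/L

Mass balance: C = (13600·0.3600 + 1260·997.0) / 14860 = 1261000/14860 = 84.87 µg/L.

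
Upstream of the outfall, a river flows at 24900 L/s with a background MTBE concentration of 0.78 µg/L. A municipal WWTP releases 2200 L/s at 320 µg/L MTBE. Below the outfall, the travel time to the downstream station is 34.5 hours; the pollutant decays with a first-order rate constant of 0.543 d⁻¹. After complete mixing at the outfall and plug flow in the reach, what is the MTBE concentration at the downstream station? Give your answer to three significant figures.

12.2 µg/L

Mass balance: C = (24900·0.7800 + 2200·320.0) / 27100 = 723400/27100 = 26.69 µg/L.
First-order decay: C = 26.69·exp(−k·t) = 26.69·0.4581 = 12.23 µg/L.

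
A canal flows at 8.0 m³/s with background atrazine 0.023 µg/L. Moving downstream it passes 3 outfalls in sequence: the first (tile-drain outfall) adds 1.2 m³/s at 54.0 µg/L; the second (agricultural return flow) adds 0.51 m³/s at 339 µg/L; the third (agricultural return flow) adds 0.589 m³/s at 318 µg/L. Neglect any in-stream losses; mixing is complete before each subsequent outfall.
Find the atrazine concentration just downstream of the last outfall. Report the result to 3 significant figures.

After outfall 1: Q = 8.000 + 1.200 = 9.200 m³/s; C = (8.000·0.02300 + 1.200·54.00)/9.200 = 7.063 µg/L.
After outfall 2: Q = 9.200 + 0.5100 = 9.710 m³/s; C = (9.200·7.063 + 0.5100·339.0)/9.710 = 24.50 µg/L.
After outfall 3: Q = 9.710 + 0.5890 = 10.30 m³/s; C = (9.710·24.50 + 0.5890·318.0)/10.30 = 41.28 µg/L.

41.3 µg/L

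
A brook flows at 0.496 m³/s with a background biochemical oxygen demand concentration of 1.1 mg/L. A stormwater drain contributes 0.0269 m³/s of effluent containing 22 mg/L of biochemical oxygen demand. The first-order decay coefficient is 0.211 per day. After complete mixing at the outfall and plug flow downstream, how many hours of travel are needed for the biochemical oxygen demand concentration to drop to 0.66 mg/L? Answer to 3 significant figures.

136 h

Conservation of mass: C = (0.4960·1.100 + 0.02690·22.00) / 0.5229 = 1.137/0.5229 = 2.175 mg/L.
2.175·exp(−k·t) = 0.66 → t = ln(2.175/0.66)/k = 488400 s = 135.7 h.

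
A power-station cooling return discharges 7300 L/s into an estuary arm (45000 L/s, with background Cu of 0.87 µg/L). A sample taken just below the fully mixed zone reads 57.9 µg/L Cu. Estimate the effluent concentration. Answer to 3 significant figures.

Mass balance: 45000·0.8700 + 7300·Cₑ = 52300·57.90
→ Cₑ = (52300·57.90 − 45000·0.8700) / 7300 = 409.5 µg/L.

409 µg/L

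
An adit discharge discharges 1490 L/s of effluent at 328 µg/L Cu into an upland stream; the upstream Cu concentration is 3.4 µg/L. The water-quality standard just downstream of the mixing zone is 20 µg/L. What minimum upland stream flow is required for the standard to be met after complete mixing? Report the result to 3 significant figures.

27600 L/s

Set C_mix = 20: (Q·3.400 + 1490·328.0) / (Q + 1490) = 20
→ Q = 1490·(328.0 − 20)/(20 − 3.400) = 27650 L/s.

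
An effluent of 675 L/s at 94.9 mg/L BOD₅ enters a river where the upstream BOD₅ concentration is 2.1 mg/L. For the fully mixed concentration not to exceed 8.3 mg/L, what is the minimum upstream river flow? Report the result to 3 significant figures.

Set C_mix = 8.3: (Q·2.100 + 675.0·94.90) / (Q + 675.0) = 8.3
→ Q = 675.0·(94.90 − 8.3)/(8.3 − 2.100) = 9428 L/s.

9430 L/s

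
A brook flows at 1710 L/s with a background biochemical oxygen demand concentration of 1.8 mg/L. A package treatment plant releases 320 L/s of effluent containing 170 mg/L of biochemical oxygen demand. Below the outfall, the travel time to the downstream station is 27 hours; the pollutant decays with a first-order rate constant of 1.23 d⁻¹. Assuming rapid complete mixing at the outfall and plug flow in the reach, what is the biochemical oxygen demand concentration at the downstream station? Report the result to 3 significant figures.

7.10 mg/L

Flow-weighted average: C = (1710·1.800 + 320.0·170.0) / 2030 = 57480/2030 = 28.31 mg/L.
After decay, C = 28.31 × e^(−kt) = 28.31 × 0.2506 = 7.097 mg/L.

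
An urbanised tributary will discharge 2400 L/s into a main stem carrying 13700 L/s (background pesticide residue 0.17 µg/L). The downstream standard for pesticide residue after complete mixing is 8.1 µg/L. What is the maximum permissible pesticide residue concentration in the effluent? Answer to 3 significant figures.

At the limit, (Qr·Cr + Qe·Cₑ)/(Qr + Qe) = 8.1:
Cₑ = (16100·8.1 − 13700·0.1700) / 2400 = 53.37 µg/L.

53.4 µg/L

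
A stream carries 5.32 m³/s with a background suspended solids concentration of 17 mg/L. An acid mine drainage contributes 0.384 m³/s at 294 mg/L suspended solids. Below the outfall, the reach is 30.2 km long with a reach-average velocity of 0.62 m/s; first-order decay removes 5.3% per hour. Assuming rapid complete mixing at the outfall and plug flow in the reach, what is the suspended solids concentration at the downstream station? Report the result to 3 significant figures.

17.1 mg/L

Mixed concentration C = ΣQC/ΣQ = (5.320·17.00 + 0.3840·294.0) / 5.704 = 203.3/5.704 = 35.65 mg/L.
Travel time t = 30.2·1000 / 0.62 = 48710 s = 13.53 h.
5.3%/h lost → k = −ln(1 − 0.053) = 0.05446 h⁻¹.
After decay, C = 35.65 × e^(−kt) = 35.65 × 0.4786 = 17.06 mg/L.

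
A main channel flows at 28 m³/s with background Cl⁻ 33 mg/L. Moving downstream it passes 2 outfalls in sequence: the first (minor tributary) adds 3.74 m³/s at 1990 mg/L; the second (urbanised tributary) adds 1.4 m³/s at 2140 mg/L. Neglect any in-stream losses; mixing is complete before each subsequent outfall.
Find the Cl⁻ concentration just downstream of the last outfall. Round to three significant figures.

343 mg/L

After outfall 1: Q = 28.00 + 3.740 = 31.74 m³/s; C = (28.00·33.00 + 3.740·1990)/31.74 = 263.6 mg/L.
After outfall 2: Q = 31.74 + 1.400 = 33.14 m³/s; C = (31.74·263.6 + 1.400·2140)/33.14 = 342.9 mg/L.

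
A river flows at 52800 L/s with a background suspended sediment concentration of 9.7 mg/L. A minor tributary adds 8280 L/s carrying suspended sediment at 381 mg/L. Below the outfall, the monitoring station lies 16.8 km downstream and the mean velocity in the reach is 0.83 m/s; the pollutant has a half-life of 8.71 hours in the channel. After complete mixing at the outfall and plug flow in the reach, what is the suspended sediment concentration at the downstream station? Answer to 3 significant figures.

Mass balance: C = (52800·9.700 + 8280·381.0) / 61080 = 3667000/61080 = 60.03 mg/L.
Travel time t = 16.8·1000 / 0.83 = 20240 s = 5.622 h.
Half-life 8.71 h → k = ln 2 / 8.71 = 0.07958 h⁻¹ = 1.910 d⁻¹.
After decay, C = 60.03 × e^(−kt) = 60.03 × 0.6393 = 38.38 mg/L.

38.4 mg/L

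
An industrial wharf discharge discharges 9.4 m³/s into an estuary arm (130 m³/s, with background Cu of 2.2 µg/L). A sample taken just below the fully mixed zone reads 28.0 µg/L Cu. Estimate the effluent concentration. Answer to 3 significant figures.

385 µg/L

Mass balance: 130.0·2.200 + 9.400·Cₑ = 139.4·28.00
→ Cₑ = (139.4·28.00 − 130.0·2.200) / 9.400 = 384.8 µg/L.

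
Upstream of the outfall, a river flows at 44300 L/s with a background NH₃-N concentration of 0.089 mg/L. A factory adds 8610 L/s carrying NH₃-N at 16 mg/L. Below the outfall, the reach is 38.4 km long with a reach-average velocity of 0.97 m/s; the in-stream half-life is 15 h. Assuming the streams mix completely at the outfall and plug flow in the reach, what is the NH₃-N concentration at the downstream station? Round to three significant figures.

Mixed concentration C = ΣQC/ΣQ = (44300·0.08900 + 8610·16.00) / 52910 = 141700/52910 = 2.678 mg/L.
Travel time t = 38.4·1000 / 0.97 = 39590 s = 11.00 h.
Half-life 15 h → k = ln 2 / 15 = 0.04621 h⁻¹ = 1.109 d⁻¹.
First-order decay: C = 2.678·exp(−k·t) = 2.678·0.6016 = 1.611 mg/L.

1.61 mg/L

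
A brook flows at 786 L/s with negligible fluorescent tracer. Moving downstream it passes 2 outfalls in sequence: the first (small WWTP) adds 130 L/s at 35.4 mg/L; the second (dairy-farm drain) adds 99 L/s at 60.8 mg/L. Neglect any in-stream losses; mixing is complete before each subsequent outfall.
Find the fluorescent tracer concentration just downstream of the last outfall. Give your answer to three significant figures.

10.5 mg/L

Below outfall 1: Q → 916.0 L/s, C = (786.0·0 + 130.0·35.40)/916.0 = 5.024 mg/L.
Below outfall 2: Q → 1015 L/s, C = (916.0·5.024 + 99.00·60.80)/1015 = 10.46 mg/L.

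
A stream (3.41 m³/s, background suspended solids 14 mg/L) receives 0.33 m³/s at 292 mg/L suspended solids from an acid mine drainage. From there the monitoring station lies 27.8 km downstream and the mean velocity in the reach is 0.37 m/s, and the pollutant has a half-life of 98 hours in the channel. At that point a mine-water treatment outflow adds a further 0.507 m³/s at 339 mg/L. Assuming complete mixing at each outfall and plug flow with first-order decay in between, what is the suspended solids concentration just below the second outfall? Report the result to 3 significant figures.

69.7 mg/L

Mixed concentration C = ΣQC/ΣQ = (3.410·14.00 + 0.3300·292.0) / 3.740 = 144.1/3.740 = 38.53 mg/L; combined flow 3.740 m³/s.
Travel time t = 27.8·1000 / 0.37 = 75140 s = 20.87 h.
Half-life 98 h → k = ln 2 / 98 = 0.007073 h⁻¹ = 0.1698 d⁻¹.
Decay over the reach: 38.53·exp(−kt) = 38.53·0.8628 = 33.24 mg/L.
Second outfall: C = (3.740·33.24 + 0.5070·339.0)/4.247 = 69.74 mg/L.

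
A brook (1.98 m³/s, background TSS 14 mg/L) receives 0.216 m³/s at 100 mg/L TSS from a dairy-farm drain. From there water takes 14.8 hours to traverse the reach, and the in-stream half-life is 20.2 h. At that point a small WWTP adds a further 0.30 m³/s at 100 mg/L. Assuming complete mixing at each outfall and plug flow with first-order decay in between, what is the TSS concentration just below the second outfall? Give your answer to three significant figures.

Conservation of mass: C = (1.980·14.00 + 0.2160·100.0) / 2.196 = 49.32/2.196 = 22.46 mg/L; combined flow 2.196 m³/s.
Half-life 20.2 h → k = ln 2 / 20.2 = 0.03431 h⁻¹ = 0.8235 d⁻¹.
Applying C = C₀e^(−kt): 22.46 × 0.6018 = 13.52 mg/L.
At the second outfall, C = (2.196·13.52 + 0.3000·100.0) / (2.196 + 0.3000) = 23.91 mg/L.

23.9 mg/L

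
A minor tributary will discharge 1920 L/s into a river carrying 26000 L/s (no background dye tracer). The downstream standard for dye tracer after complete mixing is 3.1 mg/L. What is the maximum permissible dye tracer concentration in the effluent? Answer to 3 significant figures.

At the limit, (Qr·Cr + Qe·Cₑ)/(Qr + Qe) = 3.1:
Cₑ = (27920·3.1 − 26000·0) / 1920 = 45.08 mg/L.

45.1 mg/L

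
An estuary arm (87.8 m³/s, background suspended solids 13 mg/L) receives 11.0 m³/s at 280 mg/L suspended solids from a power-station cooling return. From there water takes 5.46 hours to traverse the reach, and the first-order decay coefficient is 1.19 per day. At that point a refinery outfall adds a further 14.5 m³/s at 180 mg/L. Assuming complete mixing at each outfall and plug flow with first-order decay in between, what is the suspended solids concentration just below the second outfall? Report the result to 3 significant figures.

51.5 mg/L

Mass balance: C = (87.80·13.00 + 11.00·280.0) / 98.80 = 4221/98.80 = 42.73 mg/L; combined flow 98.80 m³/s.
After decay, C = 42.73 × e^(−kt) = 42.73 × 0.7628 = 32.59 mg/L.
Second outfall: C = (98.80·32.59 + 14.50·180.0)/113.3 = 51.46 mg/L.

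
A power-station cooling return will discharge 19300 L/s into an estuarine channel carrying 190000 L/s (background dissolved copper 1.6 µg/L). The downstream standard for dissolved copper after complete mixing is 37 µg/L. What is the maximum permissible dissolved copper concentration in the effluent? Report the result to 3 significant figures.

385 µg/L

At the limit, (Qr·Cr + Qe·Cₑ)/(Qr + Qe) = 37:
Cₑ = (209300·37 − 190000·1.600) / 19300 = 385.5 µg/L.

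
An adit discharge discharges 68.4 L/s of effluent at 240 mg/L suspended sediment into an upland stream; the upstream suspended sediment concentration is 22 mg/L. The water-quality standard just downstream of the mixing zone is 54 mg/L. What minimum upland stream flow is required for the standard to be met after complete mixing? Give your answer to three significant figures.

398 L/s

Set C_mix = 54: (Q·22.00 + 68.40·240.0) / (Q + 68.40) = 54
→ Q = 68.40·(240.0 − 54)/(54 − 22.00) = 397.6 L/s.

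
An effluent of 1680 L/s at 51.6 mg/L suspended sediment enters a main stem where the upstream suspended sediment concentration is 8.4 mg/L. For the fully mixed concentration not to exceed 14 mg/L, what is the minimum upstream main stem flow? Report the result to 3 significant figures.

Set C_mix = 14: (Q·8.400 + 1680·51.60) / (Q + 1680) = 14
→ Q = 1680·(51.60 − 14)/(14 − 8.400) = 11280 L/s.

11300 L/s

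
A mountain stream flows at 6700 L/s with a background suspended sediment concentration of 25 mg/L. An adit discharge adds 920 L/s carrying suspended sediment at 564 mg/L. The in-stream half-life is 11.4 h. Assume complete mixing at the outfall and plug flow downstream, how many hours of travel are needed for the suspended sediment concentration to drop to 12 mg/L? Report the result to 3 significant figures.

33.2 h

After mixing, C = (6700·25.00 + 920.0·564.0) / 7620 = 686400/7620 = 90.08 mg/L.
Half-life 11.4 h → k = ln 2 / 11.4 = 0.06080 h⁻¹ = 1.459 d⁻¹.
90.08·exp(−k·t) = 12 → t = ln(90.08/12)/k = 119300 s = 33.15 h.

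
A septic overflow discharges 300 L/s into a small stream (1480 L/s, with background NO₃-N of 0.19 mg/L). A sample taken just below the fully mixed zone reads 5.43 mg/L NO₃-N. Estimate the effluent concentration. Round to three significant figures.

31.3 mg/L

Mass balance: 1480·0.1900 + 300.0·Cₑ = 1780·5.430
→ Cₑ = (1780·5.430 − 1480·0.1900) / 300.0 = 31.28 mg/L.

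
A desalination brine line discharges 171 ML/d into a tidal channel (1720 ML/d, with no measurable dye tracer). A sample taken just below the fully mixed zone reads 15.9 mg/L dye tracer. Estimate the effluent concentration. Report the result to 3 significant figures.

Mass balance: 1720·0 + 171.0·Cₑ = 1891·15.90
→ Cₑ = (1891·15.90 − 1720·0) / 171.0 = 175.8 mg/L.

176 mg/L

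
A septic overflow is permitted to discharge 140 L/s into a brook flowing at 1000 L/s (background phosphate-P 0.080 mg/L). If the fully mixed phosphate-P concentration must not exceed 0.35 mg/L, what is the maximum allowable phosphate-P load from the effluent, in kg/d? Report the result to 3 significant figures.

Mass balance at the limit: 1000·0.08000 + 140.0·Cₑ = 1140·0.35 → Cₑ = 2.279 mg/L.
140.0 L/s = 0.1400 m³/s. Load = 0.1400 m³/s × 2.279 g/m³ × 86 400 s/d = 27.56 kg/d.

27.6 kg/d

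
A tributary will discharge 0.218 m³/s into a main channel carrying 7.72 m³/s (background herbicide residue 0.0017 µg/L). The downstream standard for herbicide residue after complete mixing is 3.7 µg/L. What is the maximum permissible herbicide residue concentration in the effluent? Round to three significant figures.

At the limit, (Qr·Cr + Qe·Cₑ)/(Qr + Qe) = 3.7:
Cₑ = (7.938·3.7 − 7.720·0.001700) / 0.2180 = 134.7 µg/L.

135 µg/L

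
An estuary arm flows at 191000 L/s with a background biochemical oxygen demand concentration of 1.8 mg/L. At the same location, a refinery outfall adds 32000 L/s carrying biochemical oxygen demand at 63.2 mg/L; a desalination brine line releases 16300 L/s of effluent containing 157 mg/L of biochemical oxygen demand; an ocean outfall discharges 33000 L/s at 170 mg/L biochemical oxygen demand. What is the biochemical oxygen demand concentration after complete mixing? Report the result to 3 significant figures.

Conservation of mass: C = (191000·1.800 + 32000·63.20 + 16300·157.0 + 33000·170.0) / 272300 = 10540000/272300 = 38.69 mg/L.

38.7 mg/L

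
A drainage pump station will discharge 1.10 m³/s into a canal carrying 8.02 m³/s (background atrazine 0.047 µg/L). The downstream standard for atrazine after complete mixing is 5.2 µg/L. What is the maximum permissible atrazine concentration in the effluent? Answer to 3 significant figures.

42.8 µg/L

At the limit, (Qr·Cr + Qe·Cₑ)/(Qr + Qe) = 5.2:
Cₑ = (9.120·5.2 − 8.020·0.04700) / 1.100 = 42.77 µg/L.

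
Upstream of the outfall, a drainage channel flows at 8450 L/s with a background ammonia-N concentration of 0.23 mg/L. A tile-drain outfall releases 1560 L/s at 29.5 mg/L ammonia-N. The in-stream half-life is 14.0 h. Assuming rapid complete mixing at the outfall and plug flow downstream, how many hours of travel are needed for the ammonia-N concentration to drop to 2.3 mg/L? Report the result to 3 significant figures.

Mass balance: C = (8450·0.2300 + 1560·29.50) / 10010 = 47960/10010 = 4.792 mg/L.
Half-life 14.0 h → k = ln 2 / 14.0 = 0.04951 h⁻¹ = 1.188 d⁻¹.
4.792·exp(−k·t) = 2.3 → t = ln(4.792/2.3)/k = 53370 s = 14.82 h.

14.8 h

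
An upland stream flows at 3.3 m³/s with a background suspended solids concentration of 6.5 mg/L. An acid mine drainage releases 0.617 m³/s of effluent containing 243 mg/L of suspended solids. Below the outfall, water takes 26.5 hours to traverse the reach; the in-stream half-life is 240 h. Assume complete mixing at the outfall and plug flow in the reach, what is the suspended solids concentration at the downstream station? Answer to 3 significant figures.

Flow-weighted average: C = (3.300·6.500 + 0.6170·243.0) / 3.917 = 171.4/3.917 = 43.75 mg/L.
Half-life 240 h → k = ln 2 / 240 = 0.002888 h⁻¹ = 0.06931 d⁻¹.
Applying C = C₀e^(−kt): 43.75 × 0.9263 = 40.53 mg/L.

40.5 mg/L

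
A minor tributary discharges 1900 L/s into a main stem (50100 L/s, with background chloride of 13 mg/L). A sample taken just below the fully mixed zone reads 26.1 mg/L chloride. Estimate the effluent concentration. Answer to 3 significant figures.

Mass balance: 50100·13.00 + 1900·Cₑ = 52000·26.10
→ Cₑ = (52000·26.10 − 50100·13.00) / 1900 = 371.5 mg/L.

372 mg/L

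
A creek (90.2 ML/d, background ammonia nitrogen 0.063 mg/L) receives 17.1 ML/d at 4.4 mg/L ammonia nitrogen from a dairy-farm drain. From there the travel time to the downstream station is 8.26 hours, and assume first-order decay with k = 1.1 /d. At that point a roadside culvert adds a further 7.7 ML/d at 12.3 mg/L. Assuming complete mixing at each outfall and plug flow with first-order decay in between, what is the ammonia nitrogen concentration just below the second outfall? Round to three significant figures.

Flow-weighted average: C = (90.20·0.06300 + 17.10·4.400) / 107.3 = 80.92/107.3 = 0.7542 mg/L; combined flow 107.3 ML/d.
After decay, C = 0.7542 × e^(−kt) = 0.7542 × 0.6848 = 0.5165 mg/L.
Second outfall: C = (107.3·0.5165 + 7.700·12.30)/115.0 = 1.305 mg/L.

1.31 mg/L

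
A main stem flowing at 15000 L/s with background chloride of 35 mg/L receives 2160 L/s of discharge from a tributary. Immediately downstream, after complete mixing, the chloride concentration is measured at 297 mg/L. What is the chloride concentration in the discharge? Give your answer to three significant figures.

Mass balance: 15000·35.00 + 2160·Cₑ = 17160·297.0
→ Cₑ = (17160·297.0 − 15000·35.00) / 2160 = 2116 mg/L.

2120 mg/L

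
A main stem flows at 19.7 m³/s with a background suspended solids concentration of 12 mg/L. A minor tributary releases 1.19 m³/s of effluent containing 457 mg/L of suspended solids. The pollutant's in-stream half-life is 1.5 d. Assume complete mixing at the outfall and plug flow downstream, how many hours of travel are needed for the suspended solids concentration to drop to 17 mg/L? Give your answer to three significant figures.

Conservation of mass: C = (19.70·12.00 + 1.190·457.0) / 20.89 = 780.2/20.89 = 37.35 mg/L.
Half-life 1.5 d → k = ln 2 / 1.5 = 0.4621 d⁻¹.
37.35·exp(−k·t) = 17 → t = ln(37.35/17)/k = 147200 s = 40.88 h.

40.9 h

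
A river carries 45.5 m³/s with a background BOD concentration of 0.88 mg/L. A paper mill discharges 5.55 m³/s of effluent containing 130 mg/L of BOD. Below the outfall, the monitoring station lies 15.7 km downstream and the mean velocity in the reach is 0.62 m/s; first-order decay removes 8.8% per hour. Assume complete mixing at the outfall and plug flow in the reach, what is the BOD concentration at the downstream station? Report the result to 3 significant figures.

Conservation of mass: C = (45.50·0.8800 + 5.550·130.0) / 51.05 = 761.5/51.05 = 14.92 mg/L.
Travel time t = 15.7·1000 / 0.62 = 25320 s = 7.034 h.
8.8%/h lost → k = −ln(1 − 0.088) = 0.09212 h⁻¹.
After decay, C = 14.92 × e^(−kt) = 14.92 × 0.5231 = 7.804 mg/L.

7.80 mg/L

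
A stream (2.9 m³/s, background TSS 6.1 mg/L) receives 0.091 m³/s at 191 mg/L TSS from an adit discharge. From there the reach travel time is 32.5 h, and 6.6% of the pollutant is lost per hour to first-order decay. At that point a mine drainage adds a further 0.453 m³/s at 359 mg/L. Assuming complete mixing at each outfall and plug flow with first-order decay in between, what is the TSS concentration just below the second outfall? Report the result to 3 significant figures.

Mass balance: C = (2.900·6.100 + 0.09100·191.0) / 2.991 = 35.07/2.991 = 11.73 mg/L; combined flow 2.991 m³/s.
6.6%/h lost → k = −ln(1 − 0.066) = 0.06828 h⁻¹.
First-order decay: C = 11.73·exp(−k·t) = 11.73·0.1087 = 1.275 mg/L.
Second outfall: C = (2.991·1.275 + 0.4530·359.0)/3.444 = 48.33 mg/L.

48.3 mg/L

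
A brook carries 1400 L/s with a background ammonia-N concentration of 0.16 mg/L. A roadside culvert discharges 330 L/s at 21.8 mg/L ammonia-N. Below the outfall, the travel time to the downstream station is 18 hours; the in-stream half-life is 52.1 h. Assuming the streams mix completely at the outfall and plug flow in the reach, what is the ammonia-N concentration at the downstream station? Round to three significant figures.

Mass balance: C = (1400·0.1600 + 330.0·21.80) / 1730 = 7418/1730 = 4.288 mg/L.
Half-life 52.1 h → k = ln 2 / 52.1 = 0.01330 h⁻¹ = 0.3193 d⁻¹.
First-order decay: C = 4.288·exp(−k·t) = 4.288·0.7870 = 3.375 mg/L.

3.37 mg/L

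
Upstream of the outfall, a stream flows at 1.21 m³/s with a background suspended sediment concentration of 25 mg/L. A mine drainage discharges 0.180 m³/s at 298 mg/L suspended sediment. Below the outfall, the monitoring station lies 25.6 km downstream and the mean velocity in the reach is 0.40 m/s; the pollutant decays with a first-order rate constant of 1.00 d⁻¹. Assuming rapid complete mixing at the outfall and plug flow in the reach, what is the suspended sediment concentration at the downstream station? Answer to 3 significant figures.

After mixing, C = (1.210·25.00 + 0.1800·298.0) / 1.390 = 83.89/1.390 = 60.35 mg/L.
Travel time t = 25.6·1000 / 0.40 = 64000 s = 17.78 h.
Decay over the reach: 60.35·exp(−kt) = 60.35·0.4768 = 28.77 mg/L.

28.8 mg/L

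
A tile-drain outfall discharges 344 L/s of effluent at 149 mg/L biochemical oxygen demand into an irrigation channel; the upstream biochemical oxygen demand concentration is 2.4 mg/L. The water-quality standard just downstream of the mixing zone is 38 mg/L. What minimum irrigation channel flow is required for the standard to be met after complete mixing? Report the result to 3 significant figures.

1070 L/s

Set C_mix = 38: (Q·2.400 + 344.0·149.0) / (Q + 344.0) = 38
→ Q = 344.0·(149.0 − 38)/(38 − 2.400) = 1073 L/s.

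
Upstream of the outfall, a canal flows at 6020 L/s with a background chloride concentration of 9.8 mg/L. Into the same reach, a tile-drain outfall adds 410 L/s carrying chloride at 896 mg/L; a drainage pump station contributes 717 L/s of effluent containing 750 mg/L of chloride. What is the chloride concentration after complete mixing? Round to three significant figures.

135 mg/L

Flow-weighted average: C = (6020·9.800 + 410.0·896.0 + 717.0·750.0) / 7147 = 964100/7147 = 134.9 mg/L.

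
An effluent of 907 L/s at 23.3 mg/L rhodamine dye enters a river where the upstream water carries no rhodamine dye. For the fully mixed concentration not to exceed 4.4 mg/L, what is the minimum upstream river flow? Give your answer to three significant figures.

3900 L/s

Set C_mix = 4.4: (Q·0 + 907.0·23.30) / (Q + 907.0) = 4.4
→ Q = 907.0·(23.30 − 4.4)/(4.4 − 0) = 3896 L/s.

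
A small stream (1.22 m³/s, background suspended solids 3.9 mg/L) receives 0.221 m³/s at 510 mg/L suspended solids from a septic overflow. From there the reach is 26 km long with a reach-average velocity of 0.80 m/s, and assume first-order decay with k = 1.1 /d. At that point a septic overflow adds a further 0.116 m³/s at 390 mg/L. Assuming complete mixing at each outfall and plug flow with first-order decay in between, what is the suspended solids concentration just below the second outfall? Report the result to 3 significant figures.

78.9 mg/L

Mixed concentration C = ΣQC/ΣQ = (1.220·3.900 + 0.2210·510.0) / 1.441 = 117.5/1.441 = 81.52 mg/L; combined flow 1.441 m³/s.
Travel time t = 26·1000 / 0.80 = 32500 s = 9.028 h.
Applying C = C₀e^(−kt): 81.52 × 0.6612 = 53.90 mg/L.
At the second outfall, C = (1.441·53.90 + 0.1160·390.0) / (1.441 + 0.1160) = 78.94 mg/L.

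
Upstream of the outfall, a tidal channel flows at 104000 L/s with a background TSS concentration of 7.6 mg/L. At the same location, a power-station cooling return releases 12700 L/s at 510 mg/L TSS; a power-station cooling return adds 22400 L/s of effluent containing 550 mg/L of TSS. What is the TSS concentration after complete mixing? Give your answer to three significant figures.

Mixed concentration C = ΣQC/ΣQ = (104000·7.600 + 12700·510.0 + 22400·550.0) / 139100 = 19590000/139100 = 140.8 mg/L.

141 mg/L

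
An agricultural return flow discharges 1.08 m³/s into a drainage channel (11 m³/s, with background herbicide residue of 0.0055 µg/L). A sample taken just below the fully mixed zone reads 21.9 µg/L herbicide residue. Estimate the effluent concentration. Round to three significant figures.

Mass balance: 11.00·0.005500 + 1.080·Cₑ = 12.08·21.90
→ Cₑ = (12.08·21.90 − 11.00·0.005500) / 1.080 = 244.9 µg/L.

245 µg/L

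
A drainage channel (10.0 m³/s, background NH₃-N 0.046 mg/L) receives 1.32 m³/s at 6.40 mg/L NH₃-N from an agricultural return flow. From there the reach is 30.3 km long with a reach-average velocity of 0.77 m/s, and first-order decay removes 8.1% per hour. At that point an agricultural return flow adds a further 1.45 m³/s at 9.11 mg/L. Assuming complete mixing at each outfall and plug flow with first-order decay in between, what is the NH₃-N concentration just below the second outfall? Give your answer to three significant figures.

Conservation of mass: C = (10.00·0.04600 + 1.320·6.400) / 11.32 = 8.908/11.32 = 0.7869 mg/L; combined flow 11.32 m³/s.
Travel time t = 30.3·1000 / 0.77 = 39350 s = 10.93 h.
8.1%/h lost → k = −ln(1 − 0.081) = 0.08447 h⁻¹.
First-order decay: C = 0.7869·exp(−k·t) = 0.7869·0.3972 = 0.3126 mg/L.
Second outfall: C = (11.32·0.3126 + 1.450·9.110)/12.77 = 1.311 mg/L.

1.31 mg/L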